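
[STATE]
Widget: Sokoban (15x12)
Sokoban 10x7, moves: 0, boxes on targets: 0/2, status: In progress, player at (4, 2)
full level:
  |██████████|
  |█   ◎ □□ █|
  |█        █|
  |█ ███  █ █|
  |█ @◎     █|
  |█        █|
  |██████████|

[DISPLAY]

██████████     
█   ◎ □□ █     
█        █     
█ ███  █ █     
█ @◎     █     
█        █     
██████████     
Moves: 0  0/2  
               
               
               
               


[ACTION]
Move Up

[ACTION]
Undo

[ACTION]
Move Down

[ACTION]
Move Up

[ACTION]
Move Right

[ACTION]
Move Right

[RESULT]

██████████     
█   ◎ □□ █     
█        █     
█ ███  █ █     
█  ◎@    █     
█        █     
██████████     
Moves: 4  0/2  
               
               
               
               


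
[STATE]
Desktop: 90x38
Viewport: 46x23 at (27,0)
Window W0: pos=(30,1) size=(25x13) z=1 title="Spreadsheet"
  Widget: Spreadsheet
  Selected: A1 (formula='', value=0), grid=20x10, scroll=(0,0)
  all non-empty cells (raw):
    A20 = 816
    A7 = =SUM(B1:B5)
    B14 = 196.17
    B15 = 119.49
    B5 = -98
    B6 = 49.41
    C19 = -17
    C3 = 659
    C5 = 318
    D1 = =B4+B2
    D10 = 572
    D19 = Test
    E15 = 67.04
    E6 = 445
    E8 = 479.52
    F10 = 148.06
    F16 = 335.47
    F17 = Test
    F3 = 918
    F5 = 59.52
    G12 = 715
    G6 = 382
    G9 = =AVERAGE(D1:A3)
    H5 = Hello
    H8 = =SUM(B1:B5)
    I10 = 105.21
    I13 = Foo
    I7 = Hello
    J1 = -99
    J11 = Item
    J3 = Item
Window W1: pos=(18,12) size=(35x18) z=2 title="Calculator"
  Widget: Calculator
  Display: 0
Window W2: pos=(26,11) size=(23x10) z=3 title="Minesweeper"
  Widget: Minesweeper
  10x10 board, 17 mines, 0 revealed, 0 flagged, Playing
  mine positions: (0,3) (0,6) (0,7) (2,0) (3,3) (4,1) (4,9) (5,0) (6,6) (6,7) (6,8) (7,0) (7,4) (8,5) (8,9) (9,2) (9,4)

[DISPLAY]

                                              
   ┏━━━━━━━━━━━━━━━━━━━━━━━┓                  
   ┃ Spreadsheet           ┃                  
   ┠───────────────────────┨                  
   ┃A1:                    ┃                  
   ┃       A       B       ┃                  
   ┃-----------------------┃                  
   ┃  1      [0]       0   ┃                  
   ┃  2        0       0   ┃                  
   ┃  3        0       0   ┃                  
   ┃  4        0       0   ┃                  
━━━━━━━━━━━━━━━━━━━━━┓98   ┃                  
 Minesweeper         ┃━━━┓ ┃                  
─────────────────────┨   ┃━┛                  
■■■■■■■■■■           ┃───┨                    
■■■■■■■■■■           ┃  0┃                    
■■■■■■■■■■           ┃   ┃                    
■■■■■■■■■■           ┃   ┃                    
■■■■■■■■■■           ┃   ┃                    
■■■■■■■■■■           ┃   ┃                    
━━━━━━━━━━━━━━━━━━━━━┛   ┃                    
│ 3 │ - │                ┃                    
┼───┼───┤                ┃                    


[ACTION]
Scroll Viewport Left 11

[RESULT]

                                              
              ┏━━━━━━━━━━━━━━━━━━━━━━━┓       
              ┃ Spreadsheet           ┃       
              ┠───────────────────────┨       
              ┃A1:                    ┃       
              ┃       A       B       ┃       
              ┃-----------------------┃       
              ┃  1      [0]       0   ┃       
              ┃  2        0       0   ┃       
              ┃  3        0       0   ┃       
              ┃  4        0       0   ┃       
          ┏━━━━━━━━━━━━━━━━━━━━━┓98   ┃       
  ┏━━━━━━━┃ Minesweeper         ┃━━━┓ ┃       
  ┃ Calcul┠─────────────────────┨   ┃━┛       
  ┠───────┃■■■■■■■■■■           ┃───┨         
  ┃       ┃■■■■■■■■■■           ┃  0┃         
  ┃┌───┬──┃■■■■■■■■■■           ┃   ┃         
  ┃│ 7 │ 8┃■■■■■■■■■■           ┃   ┃         
  ┃├───┼──┃■■■■■■■■■■           ┃   ┃         
  ┃│ 4 │ 5┃■■■■■■■■■■           ┃   ┃         
  ┃├───┼──┗━━━━━━━━━━━━━━━━━━━━━┛   ┃         
  ┃│ 1 │ 2 │ 3 │ - │                ┃         
  ┃├───┼───┼───┼───┤                ┃         


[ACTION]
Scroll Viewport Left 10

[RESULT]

                                              
                        ┏━━━━━━━━━━━━━━━━━━━━━
                        ┃ Spreadsheet         
                        ┠─────────────────────
                        ┃A1:                  
                        ┃       A       B     
                        ┃---------------------
                        ┃  1      [0]       0 
                        ┃  2        0       0 
                        ┃  3        0       0 
                        ┃  4        0       0 
                    ┏━━━━━━━━━━━━━━━━━━━━━┓98 
            ┏━━━━━━━┃ Minesweeper         ┃━━━
            ┃ Calcul┠─────────────────────┨   
            ┠───────┃■■■■■■■■■■           ┃───
            ┃       ┃■■■■■■■■■■           ┃  0
            ┃┌───┬──┃■■■■■■■■■■           ┃   
            ┃│ 7 │ 8┃■■■■■■■■■■           ┃   
            ┃├───┼──┃■■■■■■■■■■           ┃   
            ┃│ 4 │ 5┃■■■■■■■■■■           ┃   
            ┃├───┼──┗━━━━━━━━━━━━━━━━━━━━━┛   
            ┃│ 1 │ 2 │ 3 │ - │                
            ┃├───┼───┼───┼───┤                


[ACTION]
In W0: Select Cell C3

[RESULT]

                                              
                        ┏━━━━━━━━━━━━━━━━━━━━━
                        ┃ Spreadsheet         
                        ┠─────────────────────
                        ┃C3: 659              
                        ┃       A       B     
                        ┃---------------------
                        ┃  1        0       0 
                        ┃  2        0       0 
                        ┃  3        0       0 
                        ┃  4        0       0 
                    ┏━━━━━━━━━━━━━━━━━━━━━┓98 
            ┏━━━━━━━┃ Minesweeper         ┃━━━
            ┃ Calcul┠─────────────────────┨   
            ┠───────┃■■■■■■■■■■           ┃───
            ┃       ┃■■■■■■■■■■           ┃  0
            ┃┌───┬──┃■■■■■■■■■■           ┃   
            ┃│ 7 │ 8┃■■■■■■■■■■           ┃   
            ┃├───┼──┃■■■■■■■■■■           ┃   
            ┃│ 4 │ 5┃■■■■■■■■■■           ┃   
            ┃├───┼──┗━━━━━━━━━━━━━━━━━━━━━┛   
            ┃│ 1 │ 2 │ 3 │ - │                
            ┃├───┼───┼───┼───┤                


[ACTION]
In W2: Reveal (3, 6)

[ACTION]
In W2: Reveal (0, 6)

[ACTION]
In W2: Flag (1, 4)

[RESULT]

                                              
                        ┏━━━━━━━━━━━━━━━━━━━━━
                        ┃ Spreadsheet         
                        ┠─────────────────────
                        ┃C3: 659              
                        ┃       A       B     
                        ┃---------------------
                        ┃  1        0       0 
                        ┃  2        0       0 
                        ┃  3        0       0 
                        ┃  4        0       0 
                    ┏━━━━━━━━━━━━━━━━━━━━━┓98 
            ┏━━━━━━━┃ Minesweeper         ┃━━━
            ┃ Calcul┠─────────────────────┨   
            ┠───────┃■■■✹■■✹✹1            ┃───
            ┃       ┃■■■■11221            ┃  0
            ┃┌───┬──┃✹■■■1                ┃   
            ┃│ 7 │ 8┃■■■✹1   11           ┃   
            ┃├───┼──┃■✹211   1✹           ┃   
            ┃│ 4 │ 5┃✹21  1233■           ┃   
            ┃├───┼──┗━━━━━━━━━━━━━━━━━━━━━┛   
            ┃│ 1 │ 2 │ 3 │ - │                
            ┃├───┼───┼───┼───┤                


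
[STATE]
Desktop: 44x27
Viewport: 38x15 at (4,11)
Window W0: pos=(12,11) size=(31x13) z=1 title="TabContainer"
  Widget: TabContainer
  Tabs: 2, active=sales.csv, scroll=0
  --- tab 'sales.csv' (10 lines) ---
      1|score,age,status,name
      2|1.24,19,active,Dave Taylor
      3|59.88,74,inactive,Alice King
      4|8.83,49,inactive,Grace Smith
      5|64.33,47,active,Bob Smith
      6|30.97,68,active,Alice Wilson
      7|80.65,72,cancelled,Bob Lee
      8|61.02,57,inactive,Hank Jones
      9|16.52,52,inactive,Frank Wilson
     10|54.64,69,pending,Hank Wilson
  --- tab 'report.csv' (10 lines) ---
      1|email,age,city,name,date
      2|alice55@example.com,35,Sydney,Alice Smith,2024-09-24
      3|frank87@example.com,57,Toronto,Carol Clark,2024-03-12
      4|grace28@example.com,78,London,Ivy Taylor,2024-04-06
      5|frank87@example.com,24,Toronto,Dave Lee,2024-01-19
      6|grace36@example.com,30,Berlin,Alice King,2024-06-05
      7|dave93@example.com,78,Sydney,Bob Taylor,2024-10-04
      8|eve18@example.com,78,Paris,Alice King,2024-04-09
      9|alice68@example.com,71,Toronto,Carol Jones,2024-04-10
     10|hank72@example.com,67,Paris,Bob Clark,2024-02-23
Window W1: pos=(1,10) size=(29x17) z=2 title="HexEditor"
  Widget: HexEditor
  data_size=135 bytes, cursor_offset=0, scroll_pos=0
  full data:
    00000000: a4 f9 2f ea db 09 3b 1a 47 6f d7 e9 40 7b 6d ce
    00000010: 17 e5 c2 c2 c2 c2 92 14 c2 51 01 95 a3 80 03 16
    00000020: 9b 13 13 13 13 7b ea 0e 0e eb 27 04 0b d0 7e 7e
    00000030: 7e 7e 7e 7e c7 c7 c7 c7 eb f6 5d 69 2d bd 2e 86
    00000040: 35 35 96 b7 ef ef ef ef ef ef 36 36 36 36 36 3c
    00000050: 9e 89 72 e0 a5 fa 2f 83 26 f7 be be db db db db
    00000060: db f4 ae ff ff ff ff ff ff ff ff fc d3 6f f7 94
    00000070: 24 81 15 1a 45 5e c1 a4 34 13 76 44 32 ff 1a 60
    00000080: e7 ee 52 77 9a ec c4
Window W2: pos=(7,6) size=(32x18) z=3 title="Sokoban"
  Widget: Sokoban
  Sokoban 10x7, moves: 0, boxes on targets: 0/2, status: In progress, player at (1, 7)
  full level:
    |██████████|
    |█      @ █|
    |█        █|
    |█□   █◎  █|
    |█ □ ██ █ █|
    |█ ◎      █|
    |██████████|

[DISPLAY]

exE┃█        █                    ┃━━━
───┃█□   █◎  █                    ┃   
000┃█ □ ██ █ █                    ┃───
000┃█ ◎      █                    ┃   
000┃██████████                    ┃───
000┃Moves: 0  0/2                 ┃   
000┃                              ┃   
000┃                              ┃ng 
000┃                              ┃th 
000┃                              ┃   
000┃                              ┃on 
   ┃                              ┃   
   ┗━━━━━━━━━━━━━━━━━━━━━━━━━━━━━━┛━━━
                         ┃            
                         ┃            


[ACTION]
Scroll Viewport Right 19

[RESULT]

E┃█        █                    ┃━━━┓ 
─┃█□   █◎  █                    ┃   ┃ 
0┃█ □ ██ █ █                    ┃───┨ 
0┃█ ◎      █                    ┃   ┃ 
0┃██████████                    ┃───┃ 
0┃Moves: 0  0/2                 ┃   ┃ 
0┃                              ┃   ┃ 
0┃                              ┃ng ┃ 
0┃                              ┃th ┃ 
0┃                              ┃   ┃ 
0┃                              ┃on ┃ 
 ┃                              ┃   ┃ 
 ┗━━━━━━━━━━━━━━━━━━━━━━━━━━━━━━┛━━━┛ 
                       ┃              
                       ┃              


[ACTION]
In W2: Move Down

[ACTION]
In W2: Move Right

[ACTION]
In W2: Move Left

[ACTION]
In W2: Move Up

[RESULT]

E┃█        █                    ┃━━━┓ 
─┃█□   █◎  █                    ┃   ┃ 
0┃█ □ ██ █ █                    ┃───┨ 
0┃█ ◎      █                    ┃   ┃ 
0┃██████████                    ┃───┃ 
0┃Moves: 4  0/2                 ┃   ┃ 
0┃                              ┃   ┃ 
0┃                              ┃ng ┃ 
0┃                              ┃th ┃ 
0┃                              ┃   ┃ 
0┃                              ┃on ┃ 
 ┃                              ┃   ┃ 
 ┗━━━━━━━━━━━━━━━━━━━━━━━━━━━━━━┛━━━┛ 
                       ┃              
                       ┃              


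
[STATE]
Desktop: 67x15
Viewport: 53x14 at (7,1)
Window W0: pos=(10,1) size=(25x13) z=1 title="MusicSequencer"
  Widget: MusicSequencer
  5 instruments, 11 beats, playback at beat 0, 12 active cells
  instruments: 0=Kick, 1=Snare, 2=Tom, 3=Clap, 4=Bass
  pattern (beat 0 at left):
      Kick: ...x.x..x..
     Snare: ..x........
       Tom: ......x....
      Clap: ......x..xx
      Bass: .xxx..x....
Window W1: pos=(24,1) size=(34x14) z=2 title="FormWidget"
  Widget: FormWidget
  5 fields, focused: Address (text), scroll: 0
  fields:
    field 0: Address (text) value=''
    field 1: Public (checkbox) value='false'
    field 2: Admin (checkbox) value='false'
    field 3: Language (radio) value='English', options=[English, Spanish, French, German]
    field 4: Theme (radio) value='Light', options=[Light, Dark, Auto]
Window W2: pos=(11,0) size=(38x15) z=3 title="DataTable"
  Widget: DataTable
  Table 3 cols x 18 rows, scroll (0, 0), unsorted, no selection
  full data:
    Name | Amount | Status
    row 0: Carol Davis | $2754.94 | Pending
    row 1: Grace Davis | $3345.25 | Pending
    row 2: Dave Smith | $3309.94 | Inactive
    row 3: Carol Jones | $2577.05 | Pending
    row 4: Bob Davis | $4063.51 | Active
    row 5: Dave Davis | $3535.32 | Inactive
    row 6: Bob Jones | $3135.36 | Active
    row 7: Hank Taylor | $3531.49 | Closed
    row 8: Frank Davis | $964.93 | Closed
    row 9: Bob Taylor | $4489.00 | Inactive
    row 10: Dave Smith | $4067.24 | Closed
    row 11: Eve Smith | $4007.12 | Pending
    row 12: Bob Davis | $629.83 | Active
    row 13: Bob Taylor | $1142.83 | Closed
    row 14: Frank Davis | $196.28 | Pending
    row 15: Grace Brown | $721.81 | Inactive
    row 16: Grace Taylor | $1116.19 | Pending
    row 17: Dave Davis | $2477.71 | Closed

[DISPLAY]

   ┏┃ DataTable                          ┃━━━━━━━━┓  
   ┃┠────────────────────────────────────┨        ┃  
   ┠┃Name        │Amount  │Status        ┃────────┨  
   ┃┃────────────┼────────┼────────      ┃       ]┃  
   ┃┃Carol Davis │$2754.94│Pending       ┃        ┃  
   ┃┃Grace Davis │$3345.25│Pending       ┃        ┃  
   ┃┃Dave Smith  │$3309.94│Inactive      ┃h  ( ) S┃  
   ┃┃Carol Jones │$2577.05│Pending       ┃ ( ) Dar┃  
   ┃┃Bob Davis   │$4063.51│Active        ┃        ┃  
   ┃┃Dave Davis  │$3535.32│Inactive      ┃        ┃  
   ┃┃Bob Jones   │$3135.36│Active        ┃        ┃  
   ┃┃Hank Taylor │$3531.49│Closed        ┃        ┃  
   ┗┃Frank Davis │$964.93 │Closed        ┃        ┃  
    ┗━━━━━━━━━━━━━━━━━━━━━━━━━━━━━━━━━━━━┛━━━━━━━━┛  


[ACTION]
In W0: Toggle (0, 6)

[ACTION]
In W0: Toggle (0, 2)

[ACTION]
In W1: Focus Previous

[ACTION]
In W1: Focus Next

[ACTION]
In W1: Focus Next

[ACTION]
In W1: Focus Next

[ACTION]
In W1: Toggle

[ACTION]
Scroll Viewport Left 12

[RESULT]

          ┏┃ DataTable                          ┃━━━━
          ┃┠────────────────────────────────────┨    
          ┠┃Name        │Amount  │Status        ┃────
          ┃┃────────────┼────────┼────────      ┃    
          ┃┃Carol Davis │$2754.94│Pending       ┃    
          ┃┃Grace Davis │$3345.25│Pending       ┃    
          ┃┃Dave Smith  │$3309.94│Inactive      ┃h  (
          ┃┃Carol Jones │$2577.05│Pending       ┃ ( )
          ┃┃Bob Davis   │$4063.51│Active        ┃    
          ┃┃Dave Davis  │$3535.32│Inactive      ┃    
          ┃┃Bob Jones   │$3135.36│Active        ┃    
          ┃┃Hank Taylor │$3531.49│Closed        ┃    
          ┗┃Frank Davis │$964.93 │Closed        ┃    
           ┗━━━━━━━━━━━━━━━━━━━━━━━━━━━━━━━━━━━━┛━━━━


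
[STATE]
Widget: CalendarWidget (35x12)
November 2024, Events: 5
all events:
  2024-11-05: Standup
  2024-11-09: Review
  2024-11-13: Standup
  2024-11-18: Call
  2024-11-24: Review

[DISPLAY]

           November 2024           
Mo Tu We Th Fr Sa Su               
             1  2  3               
 4  5*  6  7  8  9* 10             
11 12 13* 14 15 16 17              
18* 19 20 21 22 23 24*             
25 26 27 28 29 30                  
                                   
                                   
                                   
                                   
                                   


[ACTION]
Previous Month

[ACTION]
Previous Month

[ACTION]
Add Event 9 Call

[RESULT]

           September 2024          
Mo Tu We Th Fr Sa Su               
                   1               
 2  3  4  5  6  7  8               
 9* 10 11 12 13 14 15              
16 17 18 19 20 21 22               
23 24 25 26 27 28 29               
30                                 
                                   
                                   
                                   
                                   


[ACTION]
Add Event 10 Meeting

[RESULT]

           September 2024          
Mo Tu We Th Fr Sa Su               
                   1               
 2  3  4  5  6  7  8               
 9* 10* 11 12 13 14 15             
16 17 18 19 20 21 22               
23 24 25 26 27 28 29               
30                                 
                                   
                                   
                                   
                                   


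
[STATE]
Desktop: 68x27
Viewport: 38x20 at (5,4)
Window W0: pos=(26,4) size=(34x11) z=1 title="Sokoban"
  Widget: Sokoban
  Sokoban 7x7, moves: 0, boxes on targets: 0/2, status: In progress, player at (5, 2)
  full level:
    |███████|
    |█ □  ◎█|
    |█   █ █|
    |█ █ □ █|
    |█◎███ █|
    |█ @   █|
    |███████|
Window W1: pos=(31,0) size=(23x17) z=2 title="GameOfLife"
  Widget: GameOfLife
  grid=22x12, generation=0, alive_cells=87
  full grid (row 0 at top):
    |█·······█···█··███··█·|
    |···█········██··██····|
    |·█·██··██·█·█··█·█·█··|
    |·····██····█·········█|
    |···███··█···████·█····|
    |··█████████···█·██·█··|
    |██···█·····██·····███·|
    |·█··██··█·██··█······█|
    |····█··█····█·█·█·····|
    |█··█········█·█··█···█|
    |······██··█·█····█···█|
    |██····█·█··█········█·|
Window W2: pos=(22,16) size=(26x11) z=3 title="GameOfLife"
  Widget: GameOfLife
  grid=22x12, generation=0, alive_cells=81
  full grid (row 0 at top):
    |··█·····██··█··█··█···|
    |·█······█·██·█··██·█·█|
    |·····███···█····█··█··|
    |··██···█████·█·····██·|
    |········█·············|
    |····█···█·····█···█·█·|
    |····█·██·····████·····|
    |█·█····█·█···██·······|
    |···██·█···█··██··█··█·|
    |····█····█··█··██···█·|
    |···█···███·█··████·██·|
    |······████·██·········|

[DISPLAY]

                     ┏━━━━┃█·······█··
                     ┃ Sok┃···█·······
                     ┠────┃·█·██··██·█
                     ┃████┃·····██····
                     ┃█ □ ┃···███··█··
                     ┃█   ┃··█████████
                     ┃█ █ ┃██···█·····
                     ┃█◎██┃·█··██··█·█
                     ┃█ @ ┃····█··█···
                     ┃████┃█··█·······
                     ┗━━━━┃······██··█
                          ┃██····█·█··
                 ┏━━━━━━━━━━━━━━━━━━━━
                 ┃ GameOfLife         
                 ┠────────────────────
                 ┃Gen: 0              
                 ┃··██···█████·█·····█
                 ┃········█···········
                 ┃····█···█·····█···█·
                 ┃····█·██·····████···


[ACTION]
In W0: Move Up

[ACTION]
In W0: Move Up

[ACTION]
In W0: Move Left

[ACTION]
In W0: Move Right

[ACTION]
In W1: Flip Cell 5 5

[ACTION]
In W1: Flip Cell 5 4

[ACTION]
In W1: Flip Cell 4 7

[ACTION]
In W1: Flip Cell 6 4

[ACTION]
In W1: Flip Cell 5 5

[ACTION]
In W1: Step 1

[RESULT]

                     ┏━━━━┃···········
                     ┃ Sok┃··███··███·
                     ┠────┃··██████···
                     ┃████┃··█······█·
                     ┃█ □ ┃··██······█
                     ┃█   ┃·██······██
                     ┃█ █ ┃██·········
                     ┃█◎██┃██·█··█···█
                     ┃█ @ ┃···███·····
                     ┃████┃······██···
                     ┗━━━━┃██····██···
                          ┃······█····
                 ┏━━━━━━━━━━━━━━━━━━━━
                 ┃ GameOfLife         
                 ┠────────────────────
                 ┃Gen: 0              
                 ┃··██···█████·█·····█
                 ┃········█···········
                 ┃····█···█·····█···█·
                 ┃····█·██·····████···


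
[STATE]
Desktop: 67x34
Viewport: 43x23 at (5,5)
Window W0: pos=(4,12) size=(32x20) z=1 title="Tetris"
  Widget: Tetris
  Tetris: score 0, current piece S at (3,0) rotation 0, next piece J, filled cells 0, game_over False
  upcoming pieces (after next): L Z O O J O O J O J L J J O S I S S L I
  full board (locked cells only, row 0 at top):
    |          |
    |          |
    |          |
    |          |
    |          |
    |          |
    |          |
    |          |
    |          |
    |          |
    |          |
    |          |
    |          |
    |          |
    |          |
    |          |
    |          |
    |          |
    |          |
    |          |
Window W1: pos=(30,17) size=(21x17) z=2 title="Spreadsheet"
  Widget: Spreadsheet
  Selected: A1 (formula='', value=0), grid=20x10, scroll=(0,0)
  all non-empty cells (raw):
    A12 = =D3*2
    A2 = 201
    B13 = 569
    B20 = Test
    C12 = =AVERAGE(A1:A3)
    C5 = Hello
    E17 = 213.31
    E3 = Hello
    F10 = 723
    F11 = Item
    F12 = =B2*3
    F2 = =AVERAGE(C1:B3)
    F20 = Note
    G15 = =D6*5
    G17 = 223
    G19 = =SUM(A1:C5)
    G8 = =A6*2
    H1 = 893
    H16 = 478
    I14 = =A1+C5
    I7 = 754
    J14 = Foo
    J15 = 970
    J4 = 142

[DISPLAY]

                                           
                                           
                                           
                                           
                                           
                                           
                                           
━━━━━━━━━━━━━━━━━━━━━━━━━━━━━━┓            
 Tetris                       ┃            
──────────────────────────────┨            
          │Next:              ┃            
          │█                  ┃            
          │███           ┏━━━━━━━━━━━━━━━━━
          │              ┃ Spreadsheet     
          │              ┠─────────────────
          │              ┃A1:              
          │Score:        ┃       A       B 
          │0             ┃-----------------
          │              ┃  1      [0]     
          │              ┃  2      201     
          │              ┃  3        0     
          │              ┃  4        0     
          │              ┃  5        0     


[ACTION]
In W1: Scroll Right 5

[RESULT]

                                           
                                           
                                           
                                           
                                           
                                           
                                           
━━━━━━━━━━━━━━━━━━━━━━━━━━━━━━┓            
 Tetris                       ┃            
──────────────────────────────┨            
          │Next:              ┃            
          │█                  ┃            
          │███           ┏━━━━━━━━━━━━━━━━━
          │              ┃ Spreadsheet     
          │              ┠─────────────────
          │              ┃A1:              
          │Score:        ┃       F       G 
          │0             ┃-----------------
          │              ┃  1        0     
          │              ┃  2        0     
          │              ┃  3        0     
          │              ┃  4        0     
          │              ┃  5        0     


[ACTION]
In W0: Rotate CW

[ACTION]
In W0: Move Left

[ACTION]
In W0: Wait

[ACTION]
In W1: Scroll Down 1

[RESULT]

                                           
                                           
                                           
                                           
                                           
                                           
                                           
━━━━━━━━━━━━━━━━━━━━━━━━━━━━━━┓            
 Tetris                       ┃            
──────────────────────────────┨            
          │Next:              ┃            
          │█                  ┃            
          │███           ┏━━━━━━━━━━━━━━━━━
          │              ┃ Spreadsheet     
          │              ┠─────────────────
          │              ┃A1:              
          │Score:        ┃       F       G 
          │0             ┃-----------------
          │              ┃  2        0     
          │              ┃  3        0     
          │              ┃  4        0     
          │              ┃  5        0     
          │              ┃  6        0     


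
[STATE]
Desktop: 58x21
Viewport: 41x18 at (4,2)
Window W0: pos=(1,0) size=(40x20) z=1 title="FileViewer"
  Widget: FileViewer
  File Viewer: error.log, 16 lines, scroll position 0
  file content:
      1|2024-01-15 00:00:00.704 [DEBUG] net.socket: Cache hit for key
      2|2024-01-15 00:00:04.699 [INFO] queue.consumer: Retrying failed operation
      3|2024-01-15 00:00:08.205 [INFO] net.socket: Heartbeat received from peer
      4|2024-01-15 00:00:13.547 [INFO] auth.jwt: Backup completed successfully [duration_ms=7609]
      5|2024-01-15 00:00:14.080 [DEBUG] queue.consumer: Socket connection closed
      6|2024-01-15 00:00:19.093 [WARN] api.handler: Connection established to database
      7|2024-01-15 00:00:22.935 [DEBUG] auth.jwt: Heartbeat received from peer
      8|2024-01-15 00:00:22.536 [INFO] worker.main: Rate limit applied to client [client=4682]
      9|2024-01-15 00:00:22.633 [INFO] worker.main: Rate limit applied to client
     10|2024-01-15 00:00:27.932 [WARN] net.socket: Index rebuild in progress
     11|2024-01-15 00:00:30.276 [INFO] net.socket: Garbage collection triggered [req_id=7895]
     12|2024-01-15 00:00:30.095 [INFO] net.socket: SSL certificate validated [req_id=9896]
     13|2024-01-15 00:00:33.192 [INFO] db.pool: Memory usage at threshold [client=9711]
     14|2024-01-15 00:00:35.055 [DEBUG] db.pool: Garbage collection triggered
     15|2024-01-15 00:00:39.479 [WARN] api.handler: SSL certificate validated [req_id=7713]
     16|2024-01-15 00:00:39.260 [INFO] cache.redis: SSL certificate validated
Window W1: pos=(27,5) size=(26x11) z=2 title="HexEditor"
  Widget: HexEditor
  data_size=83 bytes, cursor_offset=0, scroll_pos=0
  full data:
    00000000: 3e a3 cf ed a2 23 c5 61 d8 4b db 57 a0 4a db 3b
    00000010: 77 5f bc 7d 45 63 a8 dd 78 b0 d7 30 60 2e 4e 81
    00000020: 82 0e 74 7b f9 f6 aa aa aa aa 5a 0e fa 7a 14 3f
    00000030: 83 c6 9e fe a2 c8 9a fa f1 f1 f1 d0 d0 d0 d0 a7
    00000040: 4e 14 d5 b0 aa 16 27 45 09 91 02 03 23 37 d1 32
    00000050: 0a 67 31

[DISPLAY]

────────────────────────────────────┨    
24-01-15 00:00:00.704 [DEBUG] net.s▲┃    
24-01-15 00:00:04.699 [INFO] queue.█┃    
24-01-15 00:00:08.205 [┏━━━━━━━━━━━━━━━━━
24-01-15 00:00:13.547 [┃ HexEditor       
24-01-15 00:00:14.080 [┠─────────────────
24-01-15 00:00:19.093 [┃00000000  3E a3 c
24-01-15 00:00:22.935 [┃00000010  77 5f b
24-01-15 00:00:22.536 [┃00000020  82 0e 7
24-01-15 00:00:22.633 [┃00000030  83 c6 9
24-01-15 00:00:27.932 [┃00000040  4e 14 d
24-01-15 00:00:30.276 [┃00000050  0a 67 3
24-01-15 00:00:30.095 [┃                 
24-01-15 00:00:33.192 [┗━━━━━━━━━━━━━━━━━
24-01-15 00:00:35.055 [DEBUG] db.po░┃    
24-01-15 00:00:39.479 [WARN] api.ha░┃    
24-01-15 00:00:39.260 [INFO] cache.▼┃    
━━━━━━━━━━━━━━━━━━━━━━━━━━━━━━━━━━━━┛    


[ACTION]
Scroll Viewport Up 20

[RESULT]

━━━━━━━━━━━━━━━━━━━━━━━━━━━━━━━━━━━━┓    
ileViewer                           ┃    
────────────────────────────────────┨    
24-01-15 00:00:00.704 [DEBUG] net.s▲┃    
24-01-15 00:00:04.699 [INFO] queue.█┃    
24-01-15 00:00:08.205 [┏━━━━━━━━━━━━━━━━━
24-01-15 00:00:13.547 [┃ HexEditor       
24-01-15 00:00:14.080 [┠─────────────────
24-01-15 00:00:19.093 [┃00000000  3E a3 c
24-01-15 00:00:22.935 [┃00000010  77 5f b
24-01-15 00:00:22.536 [┃00000020  82 0e 7
24-01-15 00:00:22.633 [┃00000030  83 c6 9
24-01-15 00:00:27.932 [┃00000040  4e 14 d
24-01-15 00:00:30.276 [┃00000050  0a 67 3
24-01-15 00:00:30.095 [┃                 
24-01-15 00:00:33.192 [┗━━━━━━━━━━━━━━━━━
24-01-15 00:00:35.055 [DEBUG] db.po░┃    
24-01-15 00:00:39.479 [WARN] api.ha░┃    


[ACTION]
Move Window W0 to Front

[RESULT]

━━━━━━━━━━━━━━━━━━━━━━━━━━━━━━━━━━━━┓    
ileViewer                           ┃    
────────────────────────────────────┨    
24-01-15 00:00:00.704 [DEBUG] net.s▲┃    
24-01-15 00:00:04.699 [INFO] queue.█┃    
24-01-15 00:00:08.205 [INFO] net.so░┃━━━━
24-01-15 00:00:13.547 [INFO] auth.j░┃    
24-01-15 00:00:14.080 [DEBUG] queue░┃────
24-01-15 00:00:19.093 [WARN] api.ha░┃a3 c
24-01-15 00:00:22.935 [DEBUG] auth.░┃5f b
24-01-15 00:00:22.536 [INFO] worker░┃0e 7
24-01-15 00:00:22.633 [INFO] worker░┃c6 9
24-01-15 00:00:27.932 [WARN] net.so░┃14 d
24-01-15 00:00:30.276 [INFO] net.so░┃67 3
24-01-15 00:00:30.095 [INFO] net.so░┃    
24-01-15 00:00:33.192 [INFO] db.poo░┃━━━━
24-01-15 00:00:35.055 [DEBUG] db.po░┃    
24-01-15 00:00:39.479 [WARN] api.ha░┃    


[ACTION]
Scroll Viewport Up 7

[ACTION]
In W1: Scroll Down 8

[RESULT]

━━━━━━━━━━━━━━━━━━━━━━━━━━━━━━━━━━━━┓    
ileViewer                           ┃    
────────────────────────────────────┨    
24-01-15 00:00:00.704 [DEBUG] net.s▲┃    
24-01-15 00:00:04.699 [INFO] queue.█┃    
24-01-15 00:00:08.205 [INFO] net.so░┃━━━━
24-01-15 00:00:13.547 [INFO] auth.j░┃    
24-01-15 00:00:14.080 [DEBUG] queue░┃────
24-01-15 00:00:19.093 [WARN] api.ha░┃67 3
24-01-15 00:00:22.935 [DEBUG] auth.░┃    
24-01-15 00:00:22.536 [INFO] worker░┃    
24-01-15 00:00:22.633 [INFO] worker░┃    
24-01-15 00:00:27.932 [WARN] net.so░┃    
24-01-15 00:00:30.276 [INFO] net.so░┃    
24-01-15 00:00:30.095 [INFO] net.so░┃    
24-01-15 00:00:33.192 [INFO] db.poo░┃━━━━
24-01-15 00:00:35.055 [DEBUG] db.po░┃    
24-01-15 00:00:39.479 [WARN] api.ha░┃    


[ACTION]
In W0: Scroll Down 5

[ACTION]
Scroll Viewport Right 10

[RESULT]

━━━━━━━━━━━━━━━━━━━━━━━━━━┓              
                          ┃              
──────────────────────────┨              
0:00:00.704 [DEBUG] net.s▲┃              
0:00:04.699 [INFO] queue.█┃              
0:00:08.205 [INFO] net.so░┃━━━━━━━━━━━┓  
0:00:13.547 [INFO] auth.j░┃           ┃  
0:00:14.080 [DEBUG] queue░┃───────────┨  
0:00:19.093 [WARN] api.ha░┃67 31      ┃  
0:00:22.935 [DEBUG] auth.░┃           ┃  
0:00:22.536 [INFO] worker░┃           ┃  
0:00:22.633 [INFO] worker░┃           ┃  
0:00:27.932 [WARN] net.so░┃           ┃  
0:00:30.276 [INFO] net.so░┃           ┃  
0:00:30.095 [INFO] net.so░┃           ┃  
0:00:33.192 [INFO] db.poo░┃━━━━━━━━━━━┛  
0:00:35.055 [DEBUG] db.po░┃              
0:00:39.479 [WARN] api.ha░┃              


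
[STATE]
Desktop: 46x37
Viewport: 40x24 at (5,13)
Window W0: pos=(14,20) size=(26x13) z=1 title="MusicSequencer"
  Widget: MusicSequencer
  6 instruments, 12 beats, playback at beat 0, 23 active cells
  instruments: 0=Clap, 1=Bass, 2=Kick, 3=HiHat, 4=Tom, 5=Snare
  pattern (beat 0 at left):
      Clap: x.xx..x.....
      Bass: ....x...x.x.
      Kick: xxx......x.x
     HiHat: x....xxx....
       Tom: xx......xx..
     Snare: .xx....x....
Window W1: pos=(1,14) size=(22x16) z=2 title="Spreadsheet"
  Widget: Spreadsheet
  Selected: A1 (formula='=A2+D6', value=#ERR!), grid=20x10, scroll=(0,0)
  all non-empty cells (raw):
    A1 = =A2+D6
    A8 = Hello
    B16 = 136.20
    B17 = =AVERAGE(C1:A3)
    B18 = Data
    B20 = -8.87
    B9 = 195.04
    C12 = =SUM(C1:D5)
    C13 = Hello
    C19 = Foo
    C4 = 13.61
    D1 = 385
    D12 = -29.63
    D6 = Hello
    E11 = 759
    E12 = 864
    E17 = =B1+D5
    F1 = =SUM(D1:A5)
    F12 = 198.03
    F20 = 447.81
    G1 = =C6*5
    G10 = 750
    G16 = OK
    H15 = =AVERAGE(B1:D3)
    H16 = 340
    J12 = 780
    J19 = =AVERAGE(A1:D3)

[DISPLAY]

                                        
━━━━━━━━━━━━━━━━━┓                      
readsheet        ┃                      
─────────────────┨                      
 =A2+D6          ┃                      
    A       B    ┃                      
-----------------┃                      
 [#ERR!]        0┃━━━━━━━━━━━━━━━━┓     
        0       0┃quencer         ┃     
        0       0┃────────────────┨     
        0       0┃2345678901      ┃     
        0       0┃██··█·····      ┃     
        0       0┃··█···█·█·      ┃     
        0       0┃█······█·█      ┃     
 Hello          0┃···███····      ┃     
        0  195.04┃······██··      ┃     
━━━━━━━━━━━━━━━━━┛█····█····      ┃     
         ┃                        ┃     
         ┃                        ┃     
         ┗━━━━━━━━━━━━━━━━━━━━━━━━┛     
                                        
                                        
                                        
                                        


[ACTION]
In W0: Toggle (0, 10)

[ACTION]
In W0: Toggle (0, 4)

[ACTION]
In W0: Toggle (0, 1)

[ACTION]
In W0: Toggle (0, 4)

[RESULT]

                                        
━━━━━━━━━━━━━━━━━┓                      
readsheet        ┃                      
─────────────────┨                      
 =A2+D6          ┃                      
    A       B    ┃                      
-----------------┃                      
 [#ERR!]        0┃━━━━━━━━━━━━━━━━┓     
        0       0┃quencer         ┃     
        0       0┃────────────────┨     
        0       0┃2345678901      ┃     
        0       0┃██··█···█·      ┃     
        0       0┃··█···█·█·      ┃     
        0       0┃█······█·█      ┃     
 Hello          0┃···███····      ┃     
        0  195.04┃······██··      ┃     
━━━━━━━━━━━━━━━━━┛█····█····      ┃     
         ┃                        ┃     
         ┃                        ┃     
         ┗━━━━━━━━━━━━━━━━━━━━━━━━┛     
                                        
                                        
                                        
                                        
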